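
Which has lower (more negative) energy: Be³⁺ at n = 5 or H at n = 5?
Be³⁺ at n = 5 (E = -8.70765 eV)

Using E_n = -13.6057 Z² / n² eV:

Be³⁺ (Z = 4) at n = 5:
E = -13.6057 × 4² / 5² = -13.6057 × 16 / 25 = -8.70764800 eV

H (Z = 1) at n = 5:
E = -13.6057 × 1² / 5² = -13.6057 × 1 / 25 = -0.54422800 eV

Since -8.70764800 eV < -0.54422800 eV,
Be³⁺ at n = 5 is more tightly bound (requires more energy to ionize).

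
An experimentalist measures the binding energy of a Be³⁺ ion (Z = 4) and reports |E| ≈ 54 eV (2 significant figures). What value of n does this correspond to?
n = 2

The exact energy levels follow E_n = -13.6057 Z² / n² eV with Z = 4.

The measured value (-54 eV) is reported to only 2 significant figures, so we must test candidate n values and see which one matches to that precision.

Candidate energies:
  n = 1:  E = -13.6057 × 4² / 1² = -217.69120 eV
  n = 2:  E = -13.6057 × 4² / 2² = -54.42280 eV  ← matches
  n = 3:  E = -13.6057 × 4² / 3² = -24.18791 eV
  n = 4:  E = -13.6057 × 4² / 4² = -13.60570 eV

Checking against the measurement of -54 eV (2 sig figs), only n = 2 agrees:
E_2 = -54.42280 eV, which rounds to -54 eV ✓

Therefore n = 2.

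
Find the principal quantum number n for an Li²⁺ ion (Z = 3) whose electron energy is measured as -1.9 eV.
n = 8

The exact energy levels follow E_n = -13.6057 Z² / n² eV with Z = 3.

The measured value (-1.9 eV) is reported to only 2 significant figures, so we must test candidate n values and see which one matches to that precision.

Candidate energies:
  n = 6:  E = -13.6057 × 3² / 6² = -3.40143 eV
  n = 7:  E = -13.6057 × 3² / 7² = -2.49901 eV
  n = 8:  E = -13.6057 × 3² / 8² = -1.91330 eV  ← matches
  n = 9:  E = -13.6057 × 3² / 9² = -1.51174 eV
  n = 10:  E = -13.6057 × 3² / 10² = -1.22451 eV

Checking against the measurement of -1.9 eV (2 sig figs), only n = 8 agrees:
E_8 = -1.91330 eV, which rounds to -1.9 eV ✓

Therefore n = 8.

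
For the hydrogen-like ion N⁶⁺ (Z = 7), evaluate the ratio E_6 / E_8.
1.7778

Using E_n = -13.6057 Z² / n² eV with Z = 7:

E_6 = -13.6057 × 7² / 6² = -666.6793 / 36 = -18.5188694444 eV
E_8 = -13.6057 × 7² / 8² = -666.6793 / 64 = -10.4168640625 eV

The ratio is:
E_6/E_8 = (-18.5188694444) / (-10.4168640625)
E_6/E_8 = (-666.6793/36) / (-666.6793/64)
E_6/E_8 = 64/36
E_6/E_8 = 1.7778
(Note: the Z² factors cancel in the ratio.)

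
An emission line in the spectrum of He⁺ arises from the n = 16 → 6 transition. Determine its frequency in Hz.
3.14134e+14 Hz

First, find the transition energy:
E_16 = -13.6057 × 2² / 16² = -0.21258906 eV
E_6 = -13.6057 × 2² / 6² = -1.51174444 eV
|ΔE| = |E_6 - E_16| = 1.29915538 eV

Convert to Joules: E = 1.29915538 eV × (1.602177 × 10⁻¹⁹ J/eV) = 2.0814769e-19 J

Using E = hf:
f = E/h = 2.0814769e-19 J / (6.62607 × 10⁻³⁴ J·s)
f = 3.14134e+14 Hz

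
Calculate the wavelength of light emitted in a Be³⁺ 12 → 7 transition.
423.0189 nm

First, find the transition energy using E_n = -13.6057 Z² / n² eV:
E_12 = -13.6057 × 4² / 12² = -1.51174444 eV
E_7 = -13.6057 × 4² / 7² = -4.44267755 eV

Photon energy: |ΔE| = |E_7 - E_12| = 2.93093311 eV

Convert to wavelength using E = hc/λ with hc = 1239.84 eV·nm:
λ = hc/E = 1239.84 eV·nm / 2.93093311 eV
λ = 423.0189 nm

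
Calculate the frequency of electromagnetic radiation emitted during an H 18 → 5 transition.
1.21440e+14 Hz

First, find the transition energy:
E_18 = -13.6057 / 18² = -0.041992901 eV
E_5 = -13.6057 / 5² = -0.544228000 eV
|ΔE| = |E_5 - E_18| = 0.502235099 eV

Convert to Joules: E = 0.502235099 eV × (1.602177 × 10⁻¹⁹ J/eV) = 8.0466952e-20 J

Using E = hf:
f = E/h = 8.0466952e-20 J / (6.62607 × 10⁻³⁴ J·s)
f = 1.21440e+14 Hz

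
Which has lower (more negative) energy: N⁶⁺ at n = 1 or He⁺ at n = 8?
N⁶⁺ at n = 1 (E = -666.6793 eV)

Using E_n = -13.6057 Z² / n² eV:

N⁶⁺ (Z = 7) at n = 1:
E = -13.6057 × 7² / 1² = -13.6057 × 49 / 1 = -666.6793000 eV

He⁺ (Z = 2) at n = 8:
E = -13.6057 × 2² / 8² = -13.6057 × 4 / 64 = -0.8503563 eV

Since -666.6793000 eV < -0.8503563 eV,
N⁶⁺ at n = 1 is more tightly bound (requires more energy to ionize).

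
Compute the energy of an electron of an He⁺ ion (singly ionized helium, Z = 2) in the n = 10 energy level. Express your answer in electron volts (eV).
-0.544228 eV

The energy levels of a hydrogen-like atom are given by:
E_n = -13.6057 Z² / n² eV  (with Z = 2 for He⁺)

For n = 10:
E_10 = -13.6057 × 2² / 10²
E_10 = -13.6057 × 4 / 100
E_10 = -0.544228 eV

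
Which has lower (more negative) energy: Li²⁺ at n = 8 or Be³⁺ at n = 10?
Be³⁺ at n = 10 (E = -2.1769 eV)

Using E_n = -13.6057 Z² / n² eV:

Li²⁺ (Z = 3) at n = 8:
E = -13.6057 × 3² / 8² = -13.6057 × 9 / 64 = -1.9133016 eV

Be³⁺ (Z = 4) at n = 10:
E = -13.6057 × 4² / 10² = -13.6057 × 16 / 100 = -2.1769120 eV

Since -2.1769120 eV < -1.9133016 eV,
Be³⁺ at n = 10 is more tightly bound (requires more energy to ionize).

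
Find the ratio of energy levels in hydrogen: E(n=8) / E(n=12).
2.250000

Using E_n = -13.6057 Z² / n² eV with Z = 1:

E_8 = -13.6057 / 8² = -13.6057 / 64 = -0.212589062500 eV
E_12 = -13.6057 / 12² = -13.6057 / 144 = -0.094484027778 eV

The ratio is:
E_8/E_12 = (-0.212589062500) / (-0.094484027778)
E_8/E_12 = (-13.6057/64) / (-13.6057/144)
E_8/E_12 = 144/64
E_8/E_12 = 2.250000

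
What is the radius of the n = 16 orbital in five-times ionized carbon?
2.2578 nm (or 22.5782 Å)

The Bohr radius formula is:
r_n = n² a₀ / Z

where a₀ = 0.0529177 nm is the Bohr radius.

For C⁵⁺ (Z = 6) at n = 16:
r_16 = 16² × 0.0529177 nm / 6
r_16 = 256 × 0.0529177 nm / 6
r_16 = 13.54693 nm / 6
r_16 = 2.2578 nm

The electron orbits at approximately 2.2578 nm from the nucleus.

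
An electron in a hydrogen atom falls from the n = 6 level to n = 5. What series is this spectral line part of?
Pfund series

The spectral series in hydrogen are named based on the final (lower) energy level:
- Lyman series: n_final = 1 (ultraviolet)
- Balmer series: n_final = 2 (visible/near-UV)
- Paschen series: n_final = 3 (infrared)
- Brackett series: n_final = 4 (infrared)
- Pfund series: n_final = 5 (far infrared)

Since this transition ends at n = 5, it belongs to the Pfund series.

For reference, this 6 → 5 line has photon energy
ΔE = 13.6057 eV × (1/5² - 1/6²) = 0.1662918889 eV,
corresponding to wavelength λ = hc/ΔE = 1239.84 eV·nm / 0.1662918889 eV = 7455.8056 nm in the far infrared region.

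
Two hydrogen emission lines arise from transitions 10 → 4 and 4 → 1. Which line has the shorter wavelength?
4 → 1

Calculate the energy for each transition:

Transition 10 → 4:
ΔE₁ = |E_4 - E_10| = |-13.6057/4² - (-13.6057/10²)|
ΔE₁ = |-0.85035625 - (-0.13605700)| = 0.71430 eV

Transition 4 → 1:
ΔE₂ = |E_1 - E_4| = |-13.6057/1² - (-13.6057/4²)|
ΔE₂ = |-13.60570000 - (-0.85035625)| = 12.75534 eV

Since 12.75534 eV > 0.71430 eV, the transition 4 → 1 emits the more energetic photon.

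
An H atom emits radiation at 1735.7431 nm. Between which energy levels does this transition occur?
n = 10 → n = 4

First, find the photon energy from the wavelength (hc = 1239.84 eV·nm):
E = hc/λ = 1239.84 eV·nm / 1735.7431 nm = 0.71429925 eV

The energy levels of hydrogen satisfy E_n = -13.6057 / n² eV, so an emission n_i → n_f releases
ΔE = 13.6057 × (1/n_f² − 1/n_i²) eV.

Setting ΔE equal to the photon energy:
1/n_f² − 1/n_i² = 0.71429925 / 13.6057 = 0.052500000

Since 1/n_i² must be positive, we need 1/n_f² > 0.052500000, i.e. n_f ≤ 4. For each allowed n_f, solve n_i = (1/n_f² − 0.052500000)^(−1/2) and check whether it is a whole number:
  n_f = 1: 1/n_i² = 1.000000000 − 0.052500000 = 0.947500000 → n_i = 1.027  (not an integer) ✗
  n_f = 2: 1/n_i² = 0.250000000 − 0.052500000 = 0.197500000 → n_i = 2.250  (not an integer) ✗
  n_f = 3: 1/n_i² = 0.111111111 − 0.052500000 = 0.058611111 → n_i = 4.131  (not an integer) ✗
  n_f = 4: 1/n_i² = 0.062500000 − 0.052500000 = 0.010000000 → n_i = 10.000  → integer, n_i = 10 ✓

Only n_f = 4 gives an integer upper level, n_i = 10.

The transition is from n = 10 to n = 4 (emission).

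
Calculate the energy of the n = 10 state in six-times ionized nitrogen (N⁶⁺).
-6.6668 eV

For hydrogen-like ions, the energy levels scale with Z²:
E_n = -13.6057 Z² / n² eV

For N⁶⁺ (Z = 7) at n = 10:
E_10 = -13.6057 × 7² / 10²
E_10 = -13.6057 × 49 / 100
E_10 = -666.6793 / 100
E_10 = -6.6668 eV

The energy is 49 times more negative than hydrogen at the same n due to the stronger nuclear charge.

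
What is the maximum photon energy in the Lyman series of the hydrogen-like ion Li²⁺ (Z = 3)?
122.4513 eV

The series limit corresponds to the transition from n = ∞ to n = 1.
This is the highest energy (shortest wavelength) transition in the Lyman series.

E_∞ = 0 eV
E_1 = -13.6057 × 3² / 1² = -122.4513 eV

Energy at series limit:
ΔE = E_∞ - E_1 = 0 - (-122.4513) = 122.4513 eV

This energy equals the ionization energy from the n = 1 state of Li²⁺.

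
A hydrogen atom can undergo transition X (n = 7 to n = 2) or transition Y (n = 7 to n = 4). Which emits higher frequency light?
7 → 2

Calculate the energy for each transition:

Transition 7 → 2:
ΔE₁ = |E_2 - E_7| = |-13.6057/2² - (-13.6057/7²)|
ΔE₁ = |-3.40142500 - (-0.27766735)| = 3.12376 eV

Transition 7 → 4:
ΔE₂ = |E_4 - E_7| = |-13.6057/4² - (-13.6057/7²)|
ΔE₂ = |-0.85035625 - (-0.27766735)| = 0.57269 eV

Since 3.12376 eV > 0.57269 eV, the transition 7 → 2 emits the more energetic photon.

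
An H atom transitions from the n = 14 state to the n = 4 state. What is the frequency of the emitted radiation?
1.888e+14 Hz

First, find the transition energy:
E_14 = -13.6057 / 14² = -0.0694168 eV
E_4 = -13.6057 / 4² = -0.8503563 eV
|ΔE| = |E_4 - E_14| = 0.7809395 eV

Convert to Joules: E = 0.7809395 eV × (1.602177 × 10⁻¹⁹ J/eV) = 1.25120e-19 J

Using E = hf:
f = E/h = 1.25120e-19 J / (6.62607 × 10⁻³⁴ J·s)
f = 1.888e+14 Hz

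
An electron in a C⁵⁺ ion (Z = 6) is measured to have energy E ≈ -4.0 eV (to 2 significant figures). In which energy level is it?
n = 11

The exact energy levels follow E_n = -13.6057 Z² / n² eV with Z = 6.

The measured value (-4.0 eV) is reported to only 2 significant figures, so we must test candidate n values and see which one matches to that precision.

Candidate energies:
  n = 9:  E = -13.6057 × 6² / 9² = -6.04698 eV
  n = 10:  E = -13.6057 × 6² / 10² = -4.89805 eV
  n = 11:  E = -13.6057 × 6² / 11² = -4.04798 eV  ← matches
  n = 12:  E = -13.6057 × 6² / 12² = -3.40143 eV
  n = 13:  E = -13.6057 × 6² / 13² = -2.89826 eV

Checking against the measurement of -4.0 eV (2 sig figs), only n = 11 agrees:
E_11 = -4.04798 eV, which rounds to -4.0 eV ✓

Therefore n = 11.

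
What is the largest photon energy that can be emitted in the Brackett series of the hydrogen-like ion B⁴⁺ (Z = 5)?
21.259 eV

The series limit corresponds to the transition from n = ∞ to n = 4.
This is the highest energy (shortest wavelength) transition in the Brackett series.

E_∞ = 0 eV
E_4 = -13.6057 × 5² / 4² = -21.259 eV

Energy at series limit:
ΔE = E_∞ - E_4 = 0 - (-21.259) = 21.259 eV

This energy equals the ionization energy from the n = 4 state of B⁴⁺.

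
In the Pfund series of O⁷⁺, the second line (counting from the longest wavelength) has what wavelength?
72.67577 nm

The lines of a series are numbered from the longest wavelength (smallest ΔE) outward; the second line is the transition from n = n_f + 2 to n_f.
The Pfund series has all transitions ending at n_f = 5.

For O⁷⁺ (Z = 8), the second line (β-line) is the jump from n = 7 to n = 5:
E_7 = -13.6057 × 8² / 7² = -17.7707102 eV
E_5 = -13.6057 × 8² / 5² = -34.8305920 eV
ΔE = E_7 - E_5 = 17.0598818 eV

λ = hc/E = 1239.84 eV·nm / 17.0598818 eV
λ = 72.67577 nm

This is the β-line of the Pfund series in O⁷⁺.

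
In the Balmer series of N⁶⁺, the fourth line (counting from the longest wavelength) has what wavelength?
8.36876 nm

The lines of a series are numbered from the longest wavelength (smallest ΔE) outward; the fourth line is the transition from n = n_f + 4 to n_f.
The Balmer series has all transitions ending at n_f = 2.

For N⁶⁺ (Z = 7), the fourth line (δ-line) is the jump from n = 6 to n = 2:
E_6 = -13.6057 × 7² / 6² = -18.5188694 eV
E_2 = -13.6057 × 7² / 2² = -166.6698250 eV
ΔE = E_6 - E_2 = 148.1509556 eV

λ = hc/E = 1239.84 eV·nm / 148.1509556 eV
λ = 8.36876 nm

This is the δ-line of the Balmer series in N⁶⁺.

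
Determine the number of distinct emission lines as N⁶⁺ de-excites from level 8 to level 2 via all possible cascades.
21

The electron can occupy levels n = 2, 3, ..., 8 during de-excitation — that is m = 8 - 2 + 1 = 7 distinct levels.

The number of distinct spectral lines equals the number of ways to choose 2 of these m levels (each pair gives one possible emission transition):

Number of lines = m(m-1)/2 = 7×6/2 = 21

These correspond to all possible transitions between the 7 levels:
8 → 7, 8 → 6, 8 → 5, 8 → 4, 8 → 3, 8 → 2, 7 → 6, 7 → 5...

Each transition produces a photon with a unique energy (and thus wavelength). This count does not depend on Z.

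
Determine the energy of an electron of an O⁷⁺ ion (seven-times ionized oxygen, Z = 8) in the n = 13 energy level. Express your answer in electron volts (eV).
-5.15245 eV

The energy levels of a hydrogen-like atom are given by:
E_n = -13.6057 Z² / n² eV  (with Z = 8 for O⁷⁺)

For n = 13:
E_13 = -13.6057 × 8² / 13²
E_13 = -13.6057 × 64 / 169
E_13 = -5.15245 eV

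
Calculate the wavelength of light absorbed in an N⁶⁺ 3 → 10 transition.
18.39288 nm

First, find the transition energy using E_n = -13.6057 Z² / n² eV:
E_3 = -13.6057 × 7² / 3² = -74.0754778 eV
E_10 = -13.6057 × 7² / 10² = -6.6667930 eV

Photon energy: |ΔE| = |E_10 - E_3| = 67.4086848 eV

Convert to wavelength using E = hc/λ with hc = 1239.84 eV·nm:
λ = hc/E = 1239.84 eV·nm / 67.4086848 eV
λ = 18.39288 nm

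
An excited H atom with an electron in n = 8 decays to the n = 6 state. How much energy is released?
0.17 eV

The energy levels are E_n = -13.6057 eV / n².

Energy at n = 8: E_8 = -13.6057 / 8² = -0.21259 eV
Energy at n = 6: E_6 = -13.6057 / 6² = -0.37794 eV

For emission (electron falling to lower state), the photon energy is:
E_photon = E_8 - E_6 = |-0.21259 - (-0.37794)|
E_photon = 0.17 eV

This energy is carried away by the emitted photon.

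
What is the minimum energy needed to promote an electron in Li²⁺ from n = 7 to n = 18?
2.12 eV

The energy levels of a hydrogen-like atom are E_n = -13.6057 Z² eV / n².

Energy at n = 7: E_7 = -13.6057 × 3² / 7² = -2.49901 eV
Energy at n = 18: E_18 = -13.6057 × 3² / 18² = -0.37794 eV

The excitation energy is the difference:
ΔE = E_18 - E_7
ΔE = -0.37794 - (-2.49901)
ΔE = 2.12 eV

Since this is positive, energy must be absorbed (photon absorption).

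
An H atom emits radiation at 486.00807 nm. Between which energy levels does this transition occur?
n = 4 → n = 2

First, find the photon energy from the wavelength (hc = 1239.84 eV·nm):
E = hc/λ = 1239.84 eV·nm / 486.00807 nm = 2.5510688 eV

The energy levels of hydrogen satisfy E_n = -13.6057 / n² eV, so an emission n_i → n_f releases
ΔE = 13.6057 × (1/n_f² − 1/n_i²) eV.

Setting ΔE equal to the photon energy:
1/n_f² − 1/n_i² = 2.5510688 / 13.6057 = 0.18750000

Since 1/n_i² must be positive, we need 1/n_f² > 0.18750000, i.e. n_f ≤ 2. For each allowed n_f, solve n_i = (1/n_f² − 0.18750000)^(−1/2) and check whether it is a whole number:
  n_f = 1: 1/n_i² = 1.00000000 − 0.18750000 = 0.81250000 → n_i = 1.109  (not an integer) ✗
  n_f = 2: 1/n_i² = 0.25000000 − 0.18750000 = 0.06250000 → n_i = 4.000  → integer, n_i = 4 ✓

Only n_f = 2 gives an integer upper level, n_i = 4.

The transition is from n = 4 to n = 2 (emission).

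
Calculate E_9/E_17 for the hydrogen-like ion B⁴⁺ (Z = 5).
3.568

Using E_n = -13.6057 Z² / n² eV with Z = 5:

E_9 = -13.6057 × 5² / 9² = -340.1425 / 81 = -4.199290123 eV
E_17 = -13.6057 × 5² / 17² = -340.1425 / 289 = -1.176963668 eV

The ratio is:
E_9/E_17 = (-4.199290123) / (-1.176963668)
E_9/E_17 = (-340.1425/81) / (-340.1425/289)
E_9/E_17 = 289/81
E_9/E_17 = 3.568
(Note: the Z² factors cancel in the ratio.)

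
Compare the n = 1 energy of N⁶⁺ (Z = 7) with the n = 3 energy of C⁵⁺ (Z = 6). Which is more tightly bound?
N⁶⁺ at n = 1 (E = -666.68 eV)

Using E_n = -13.6057 Z² / n² eV:

N⁶⁺ (Z = 7) at n = 1:
E = -13.6057 × 7² / 1² = -13.6057 × 49 / 1 = -666.67930 eV

C⁵⁺ (Z = 6) at n = 3:
E = -13.6057 × 6² / 3² = -13.6057 × 36 / 9 = -54.42280 eV

Since -666.67930 eV < -54.42280 eV,
N⁶⁺ at n = 1 is more tightly bound (requires more energy to ionize).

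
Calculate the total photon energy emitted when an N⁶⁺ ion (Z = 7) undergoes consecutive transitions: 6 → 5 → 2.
148.151 eV

The energy levels of N⁶⁺ are E_n = -13.6057 × 7² / n² eV.

First transition (6 → 5):
ΔE₁ = |E_5 - E_6|
ΔE₁ = |-26.667172000 - (-18.518869444)| = 8.148303 eV

Second transition (5 → 2):
ΔE₂ = |E_2 - E_5|
ΔE₂ = |-166.669825000 - (-26.667172000)| = 140.002653 eV

Total energy released:
E_total = ΔE₁ + ΔE₂ = 8.148303 + 140.002653 = 148.151 eV

Note: This equals the direct transition 6 → 2: 148.151 eV ✓
Energy is conserved regardless of the path taken.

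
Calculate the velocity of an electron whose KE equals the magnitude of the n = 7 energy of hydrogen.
3.125e+05 m/s (or 0.10425% of c)

The binding energy at n = 7 for hydrogen is:
E_7 = -13.6057/7² = -0.2776673 eV
|E_7| = 0.2776673 eV

Convert to Joules:
KE = 0.2776673 eV × (1.602177 × 10⁻¹⁹ J/eV) = 4.44872e-20 J

Using KE = ½mv²:
v = √(2·KE/m_e)
v = √(2 × 4.44872e-20 J / 9.10938 × 10⁻³¹ kg)
v = 3.125e+05 m/s

This is approximately 0.10425% the speed of light.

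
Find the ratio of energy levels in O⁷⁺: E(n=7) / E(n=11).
2.469388

Using E_n = -13.6057 Z² / n² eV with Z = 8:

E_7 = -13.6057 × 8² / 7² = -870.7648 / 49 = -17.770710204082 eV
E_11 = -13.6057 × 8² / 11² = -870.7648 / 121 = -7.196403305785 eV

The ratio is:
E_7/E_11 = (-17.770710204082) / (-7.196403305785)
E_7/E_11 = (-870.7648/49) / (-870.7648/121)
E_7/E_11 = 121/49
E_7/E_11 = 2.469388
(Note: the Z² factors cancel in the ratio.)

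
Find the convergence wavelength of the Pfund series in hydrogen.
2278.16283 nm

The series limit corresponds to the transition from n = ∞ to n = 5.
This is the highest energy (shortest wavelength) transition in the Pfund series.

E_∞ = 0 eV
E_5 = -13.6057 / 5² = -0.54422800000 eV

Energy at series limit:
ΔE = E_∞ - E_5 = 0 - (-0.54422800000) = 0.54422800000 eV
λ = hc/E = 1239.84 eV·nm / 0.54422800000 eV = 2278.16283 nm

This energy equals the ionization energy from the n = 5 state of hydrogen.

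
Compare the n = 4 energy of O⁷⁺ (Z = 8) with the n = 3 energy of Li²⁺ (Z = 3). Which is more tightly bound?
O⁷⁺ at n = 4 (E = -54.42 eV)

Using E_n = -13.6057 Z² / n² eV:

O⁷⁺ (Z = 8) at n = 4:
E = -13.6057 × 8² / 4² = -13.6057 × 64 / 16 = -54.42280 eV

Li²⁺ (Z = 3) at n = 3:
E = -13.6057 × 3² / 3² = -13.6057 × 9 / 9 = -13.60570 eV

Since -54.42280 eV < -13.60570 eV,
O⁷⁺ at n = 4 is more tightly bound (requires more energy to ionize).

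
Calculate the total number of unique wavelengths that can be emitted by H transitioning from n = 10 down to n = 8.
3

The electron can occupy levels n = 8, 9, ..., 10 during de-excitation — that is m = 10 - 8 + 1 = 3 distinct levels.

The number of distinct spectral lines equals the number of ways to choose 2 of these m levels (each pair gives one possible emission transition):

Number of lines = m(m-1)/2 = 3×2/2 = 3

These correspond to all possible transitions between the 3 levels:
10 → 9, 10 → 8, 9 → 8

Each transition produces a photon with a unique energy (and thus wavelength). This count does not depend on Z.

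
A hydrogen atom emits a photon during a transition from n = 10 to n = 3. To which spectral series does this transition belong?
Paschen series

The spectral series in hydrogen are named based on the final (lower) energy level:
- Lyman series: n_final = 1 (ultraviolet)
- Balmer series: n_final = 2 (visible/near-UV)
- Paschen series: n_final = 3 (infrared)
- Brackett series: n_final = 4 (infrared)
- Pfund series: n_final = 5 (far infrared)

Since this transition ends at n = 3, it belongs to the Paschen series.

For reference, this 10 → 3 line has photon energy
ΔE = 13.6057 eV × (1/3² - 1/10²) = 1.375687444 eV,
corresponding to wavelength λ = hc/ΔE = 1239.84 eV·nm / 1.375687444 eV = 901.25123 nm in the infrared region.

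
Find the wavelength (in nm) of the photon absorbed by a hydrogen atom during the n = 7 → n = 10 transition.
8755.2924 nm

First, find the transition energy using E_n = -13.6057 / n² eV:
E_7 = -13.6057 / 7² = -0.2776673469 eV
E_10 = -13.6057 / 10² = -0.1360570000 eV

Photon energy: |ΔE| = |E_10 - E_7| = 0.1416103469 eV

Convert to wavelength using E = hc/λ with hc = 1239.84 eV·nm:
λ = hc/E = 1239.84 eV·nm / 0.1416103469 eV
λ = 8755.2924 nm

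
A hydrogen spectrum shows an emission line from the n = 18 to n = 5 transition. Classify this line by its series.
Pfund series

The spectral series in hydrogen are named based on the final (lower) energy level:
- Lyman series: n_final = 1 (ultraviolet)
- Balmer series: n_final = 2 (visible/near-UV)
- Paschen series: n_final = 3 (infrared)
- Brackett series: n_final = 4 (infrared)
- Pfund series: n_final = 5 (far infrared)

Since this transition ends at n = 5, it belongs to the Pfund series.

For reference, this 18 → 5 line has photon energy
ΔE = 13.6057 eV × (1/5² - 1/18²) = 0.50223509877 eV,
corresponding to wavelength λ = hc/ΔE = 1239.84 eV·nm / 0.50223509877 eV = 2468.64467 nm in the far infrared region.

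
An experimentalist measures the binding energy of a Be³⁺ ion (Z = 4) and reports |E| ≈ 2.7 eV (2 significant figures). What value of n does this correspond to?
n = 9

The exact energy levels follow E_n = -13.6057 Z² / n² eV with Z = 4.

The measured value (-2.7 eV) is reported to only 2 significant figures, so we must test candidate n values and see which one matches to that precision.

Candidate energies:
  n = 7:  E = -13.6057 × 4² / 7² = -4.44268 eV
  n = 8:  E = -13.6057 × 4² / 8² = -3.40143 eV
  n = 9:  E = -13.6057 × 4² / 9² = -2.68755 eV  ← matches
  n = 10:  E = -13.6057 × 4² / 10² = -2.17691 eV
  n = 11:  E = -13.6057 × 4² / 11² = -1.79910 eV

Checking against the measurement of -2.7 eV (2 sig figs), only n = 9 agrees:
E_9 = -2.68755 eV, which rounds to -2.7 eV ✓

Therefore n = 9.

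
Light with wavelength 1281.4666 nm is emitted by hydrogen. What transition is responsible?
n = 5 → n = 3

First, find the photon energy from the wavelength (hc = 1239.84 eV·nm):
E = hc/λ = 1239.84 eV·nm / 1281.4666 nm = 0.96751644 eV

The energy levels of hydrogen satisfy E_n = -13.6057 / n² eV, so an emission n_i → n_f releases
ΔE = 13.6057 × (1/n_f² − 1/n_i²) eV.

Setting ΔE equal to the photon energy:
1/n_f² − 1/n_i² = 0.96751644 / 13.6057 = 0.071111111

Since 1/n_i² must be positive, we need 1/n_f² > 0.071111111, i.e. n_f ≤ 3. For each allowed n_f, solve n_i = (1/n_f² − 0.071111111)^(−1/2) and check whether it is a whole number:
  n_f = 1: 1/n_i² = 1.000000000 − 0.071111111 = 0.928888889 → n_i = 1.038  (not an integer) ✗
  n_f = 2: 1/n_i² = 0.250000000 − 0.071111111 = 0.178888889 → n_i = 2.364  (not an integer) ✗
  n_f = 3: 1/n_i² = 0.111111111 − 0.071111111 = 0.040000000 → n_i = 5.000  → integer, n_i = 5 ✓

Only n_f = 3 gives an integer upper level, n_i = 5.

The transition is from n = 5 to n = 3 (emission).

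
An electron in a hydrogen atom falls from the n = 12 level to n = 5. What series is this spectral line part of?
Pfund series

The spectral series in hydrogen are named based on the final (lower) energy level:
- Lyman series: n_final = 1 (ultraviolet)
- Balmer series: n_final = 2 (visible/near-UV)
- Paschen series: n_final = 3 (infrared)
- Brackett series: n_final = 4 (infrared)
- Pfund series: n_final = 5 (far infrared)

Since this transition ends at n = 5, it belongs to the Pfund series.

For reference, this 12 → 5 line has photon energy
ΔE = 13.6057 eV × (1/5² - 1/12²) = 0.44974397222 eV,
corresponding to wavelength λ = hc/ΔE = 1239.84 eV·nm / 0.44974397222 eV = 2756.76847 nm in the far infrared region.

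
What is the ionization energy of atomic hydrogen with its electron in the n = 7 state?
0.27767 eV

The ionization energy is the energy needed to remove the electron completely (n → ∞).

For hydrogen, E_n = -13.6057 eV / n².

At n = 7: E_7 = -13.6057 / 7² = -0.27766735 eV
At n = ∞: E_∞ = 0 eV

Ionization energy = E_∞ - E_7 = 0 - (-0.27766735) = 0.27766735 eV
Ionization energy ≈ 0.27767 eV

This is also called the binding energy of the electron in state n = 7.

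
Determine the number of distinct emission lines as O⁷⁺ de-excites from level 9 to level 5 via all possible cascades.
10

The electron can occupy levels n = 5, 6, ..., 9 during de-excitation — that is m = 9 - 5 + 1 = 5 distinct levels.

The number of distinct spectral lines equals the number of ways to choose 2 of these m levels (each pair gives one possible emission transition):

Number of lines = m(m-1)/2 = 5×4/2 = 10

These correspond to all possible transitions between the 5 levels:
9 → 8, 9 → 7, 9 → 6, 9 → 5, 8 → 7, 8 → 6, 8 → 5, 7 → 6...

Each transition produces a photon with a unique energy (and thus wavelength). This count does not depend on Z.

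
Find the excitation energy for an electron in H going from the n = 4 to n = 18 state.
0.8084 eV

The energy levels of a hydrogen-like atom are E_n = -13.6057 eV / n².

Energy at n = 4: E_4 = -13.6057 / 4² = -0.8503563 eV
Energy at n = 18: E_18 = -13.6057 / 18² = -0.0419929 eV

The excitation energy is the difference:
ΔE = E_18 - E_4
ΔE = -0.0419929 - (-0.8503563)
ΔE = 0.8084 eV

Since this is positive, energy must be absorbed (photon absorption).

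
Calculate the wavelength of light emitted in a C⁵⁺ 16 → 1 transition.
2.541219 nm

First, find the transition energy using E_n = -13.6057 Z² / n² eV:
E_16 = -13.6057 × 6² / 16² = -1.91330156 eV
E_1 = -13.6057 × 6² / 1² = -489.80520000 eV

Photon energy: |ΔE| = |E_1 - E_16| = 487.89189844 eV

Convert to wavelength using E = hc/λ with hc = 1239.84 eV·nm:
λ = hc/E = 1239.84 eV·nm / 487.89189844 eV
λ = 2.541219 nm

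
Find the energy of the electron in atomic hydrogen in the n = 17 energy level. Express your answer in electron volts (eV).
-0.047079 eV

The energy levels of a hydrogen-like atom are given by:
E_n = -13.6057 eV / n²

For n = 17:
E_17 = -13.6057 eV / 17²
E_17 = -13.6057 eV / 289
E_17 = -0.047079 eV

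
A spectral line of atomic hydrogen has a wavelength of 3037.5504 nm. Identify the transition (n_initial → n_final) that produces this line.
n = 10 → n = 5

First, find the photon energy from the wavelength (hc = 1239.84 eV·nm):
E = hc/λ = 1239.84 eV·nm / 3037.5504 nm = 0.40817101 eV

The energy levels of hydrogen satisfy E_n = -13.6057 / n² eV, so an emission n_i → n_f releases
ΔE = 13.6057 × (1/n_f² − 1/n_i²) eV.

Setting ΔE equal to the photon energy:
1/n_f² − 1/n_i² = 0.40817101 / 13.6057 = 0.030000001

Since 1/n_i² must be positive, we need 1/n_f² > 0.030000001, i.e. n_f ≤ 5. For each allowed n_f, solve n_i = (1/n_f² − 0.030000001)^(−1/2) and check whether it is a whole number:
  n_f = 1: 1/n_i² = 1.000000000 − 0.030000001 = 0.969999999 → n_i = 1.015  (not an integer) ✗
  n_f = 2: 1/n_i² = 0.250000000 − 0.030000001 = 0.219999999 → n_i = 2.132  (not an integer) ✗
  n_f = 3: 1/n_i² = 0.111111111 − 0.030000001 = 0.081111110 → n_i = 3.511  (not an integer) ✗
  n_f = 4: 1/n_i² = 0.062500000 − 0.030000001 = 0.032499999 → n_i = 5.547  (not an integer) ✗
  n_f = 5: 1/n_i² = 0.040000000 − 0.030000001 = 0.009999999 → n_i = 10.000  → integer, n_i = 10 ✓

Only n_f = 5 gives an integer upper level, n_i = 10.

The transition is from n = 10 to n = 5 (emission).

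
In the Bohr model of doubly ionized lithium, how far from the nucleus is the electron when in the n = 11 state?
2.1343 nm (or 21.3435 Å)

The Bohr radius formula is:
r_n = n² a₀ / Z

where a₀ = 0.0529177 nm is the Bohr radius.

For Li²⁺ (Z = 3) at n = 11:
r_11 = 11² × 0.0529177 nm / 3
r_11 = 121 × 0.0529177 nm / 3
r_11 = 6.40304 nm / 3
r_11 = 2.1343 nm

The electron orbits at approximately 2.1343 nm from the nucleus.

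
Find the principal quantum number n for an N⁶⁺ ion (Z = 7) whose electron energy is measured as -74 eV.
n = 3

The exact energy levels follow E_n = -13.6057 Z² / n² eV with Z = 7.

The measured value (-74 eV) is reported to only 2 significant figures, so we must test candidate n values and see which one matches to that precision.

Candidate energies:
  n = 1:  E = -13.6057 × 7² / 1² = -666.67930 eV
  n = 2:  E = -13.6057 × 7² / 2² = -166.66983 eV
  n = 3:  E = -13.6057 × 7² / 3² = -74.07548 eV  ← matches
  n = 4:  E = -13.6057 × 7² / 4² = -41.66746 eV
  n = 5:  E = -13.6057 × 7² / 5² = -26.66717 eV

Checking against the measurement of -74 eV (2 sig figs), only n = 3 agrees:
E_3 = -74.07548 eV, which rounds to -74 eV ✓

Therefore n = 3.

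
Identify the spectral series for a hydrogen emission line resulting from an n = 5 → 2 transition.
Balmer series

The spectral series in hydrogen are named based on the final (lower) energy level:
- Lyman series: n_final = 1 (ultraviolet)
- Balmer series: n_final = 2 (visible/near-UV)
- Paschen series: n_final = 3 (infrared)
- Brackett series: n_final = 4 (infrared)
- Pfund series: n_final = 5 (far infrared)

Since this transition ends at n = 2, it belongs to the Balmer series.

For reference, this 5 → 2 line has photon energy
ΔE = 13.6057 eV × (1/2² - 1/5²) = 2.857197000 eV,
corresponding to wavelength λ = hc/ΔE = 1239.84 eV·nm / 2.857197000 eV = 433.93578 nm in the visible/near-UV region.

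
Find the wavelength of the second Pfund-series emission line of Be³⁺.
290.70307 nm

The lines of a series are numbered from the longest wavelength (smallest ΔE) outward; the second line is the transition from n = n_f + 2 to n_f.
The Pfund series has all transitions ending at n_f = 5.

For Be³⁺ (Z = 4), the second line (β-line) is the jump from n = 7 to n = 5:
E_7 = -13.6057 × 4² / 7² = -4.442677551 eV
E_5 = -13.6057 × 4² / 5² = -8.707648000 eV
ΔE = E_7 - E_5 = 4.264970449 eV

λ = hc/E = 1239.84 eV·nm / 4.264970449 eV
λ = 290.70307 nm

This is the β-line of the Pfund series in Be³⁺.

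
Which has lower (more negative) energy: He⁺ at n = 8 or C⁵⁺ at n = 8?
C⁵⁺ at n = 8 (E = -7.65321 eV)

Using E_n = -13.6057 Z² / n² eV:

He⁺ (Z = 2) at n = 8:
E = -13.6057 × 2² / 8² = -13.6057 × 4 / 64 = -0.85035625 eV

C⁵⁺ (Z = 6) at n = 8:
E = -13.6057 × 6² / 8² = -13.6057 × 36 / 64 = -7.65320625 eV

Since -7.65320625 eV < -0.85035625 eV,
C⁵⁺ at n = 8 is more tightly bound (requires more energy to ionize).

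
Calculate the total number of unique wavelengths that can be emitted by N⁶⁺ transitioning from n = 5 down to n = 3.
3

The electron can occupy levels n = 3, 4, ..., 5 during de-excitation — that is m = 5 - 3 + 1 = 3 distinct levels.

The number of distinct spectral lines equals the number of ways to choose 2 of these m levels (each pair gives one possible emission transition):

Number of lines = m(m-1)/2 = 3×2/2 = 3

These correspond to all possible transitions between the 3 levels:
5 → 4, 5 → 3, 4 → 3

Each transition produces a photon with a unique energy (and thus wavelength). This count does not depend on Z.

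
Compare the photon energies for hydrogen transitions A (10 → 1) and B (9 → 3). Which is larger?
10 → 1

Calculate the energy for each transition:

Transition 10 → 1:
ΔE₁ = |E_1 - E_10| = |-13.6057/1² - (-13.6057/10²)|
ΔE₁ = |-13.605700000000 - (-0.136057000000)| = 13.469643000 eV

Transition 9 → 3:
ΔE₂ = |E_3 - E_9| = |-13.6057/3² - (-13.6057/9²)|
ΔE₂ = |-1.511744444444 - (-0.167971604938)| = 1.343772840 eV

Since 13.469643000 eV > 1.343772840 eV, the transition 10 → 1 emits the more energetic photon.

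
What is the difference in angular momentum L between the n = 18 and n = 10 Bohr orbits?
8.437e-34 J·s (or 8ℏ)

In the Bohr model, L_n = nℏ where ℏ = 1.05457e-34 J·s.

L_18 = 18ℏ = 1.89823e-33 J·s
L_10 = 10ℏ = 1.05457e-33 J·s

ΔL = L_18 - L_10 = (18 - 10)ℏ = 8ℏ
ΔL = 8 × 1.05457e-34 J·s = 8.437e-34 J·s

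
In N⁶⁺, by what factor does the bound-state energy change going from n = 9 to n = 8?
1.265625

Using E_n = -13.6057 Z² / n² eV with Z = 7:

E_8 = -13.6057 × 7² / 8² = -666.6793 / 64 = -10.41686406 eV
E_9 = -13.6057 × 7² / 9² = -666.6793 / 81 = -8.23060864 eV

The ratio is:
E_8/E_9 = (-10.41686406) / (-8.23060864)
E_8/E_9 = (-666.6793/64) / (-666.6793/81)
E_8/E_9 = 81/64
E_8/E_9 = 1.265625
(Note: the Z² factors cancel in the ratio.)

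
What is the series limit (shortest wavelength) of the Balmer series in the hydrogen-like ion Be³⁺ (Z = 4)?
22.78 nm

The series limit corresponds to the transition from n = ∞ to n = 2.
This is the highest energy (shortest wavelength) transition in the Balmer series.

E_∞ = 0 eV
E_2 = -13.6057 × 4² / 2² = -54.4228 eV

Energy at series limit:
ΔE = E_∞ - E_2 = 0 - (-54.4228) = 54.4228 eV
λ = hc/E = 1239.84 eV·nm / 54.4228 eV = 22.78 nm

This energy equals the ionization energy from the n = 2 state of Be³⁺.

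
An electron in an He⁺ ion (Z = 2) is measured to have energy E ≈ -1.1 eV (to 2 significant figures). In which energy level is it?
n = 7

The exact energy levels follow E_n = -13.6057 Z² / n² eV with Z = 2.

The measured value (-1.1 eV) is reported to only 2 significant figures, so we must test candidate n values and see which one matches to that precision.

Candidate energies:
  n = 5:  E = -13.6057 × 2² / 5² = -2.17691 eV
  n = 6:  E = -13.6057 × 2² / 6² = -1.51174 eV
  n = 7:  E = -13.6057 × 2² / 7² = -1.11067 eV  ← matches
  n = 8:  E = -13.6057 × 2² / 8² = -0.85036 eV
  n = 9:  E = -13.6057 × 2² / 9² = -0.67189 eV

Checking against the measurement of -1.1 eV (2 sig figs), only n = 7 agrees:
E_7 = -1.11067 eV, which rounds to -1.1 eV ✓

Therefore n = 7.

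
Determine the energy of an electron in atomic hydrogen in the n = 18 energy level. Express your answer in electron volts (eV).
-0.04 eV

The energy levels of a hydrogen-like atom are given by:
E_n = -13.6057 eV / n²

For n = 18:
E_18 = -13.6057 eV / 18²
E_18 = -13.6057 eV / 324
E_18 = -0.04 eV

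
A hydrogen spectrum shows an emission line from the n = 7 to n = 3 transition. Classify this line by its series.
Paschen series

The spectral series in hydrogen are named based on the final (lower) energy level:
- Lyman series: n_final = 1 (ultraviolet)
- Balmer series: n_final = 2 (visible/near-UV)
- Paschen series: n_final = 3 (infrared)
- Brackett series: n_final = 4 (infrared)
- Pfund series: n_final = 5 (far infrared)

Since this transition ends at n = 3, it belongs to the Paschen series.

For reference, this 7 → 3 line has photon energy
ΔE = 13.6057 eV × (1/3² - 1/7²) = 1.2340771 eV,
corresponding to wavelength λ = hc/ΔE = 1239.84 eV·nm / 1.2340771 eV = 1004.67 nm in the infrared region.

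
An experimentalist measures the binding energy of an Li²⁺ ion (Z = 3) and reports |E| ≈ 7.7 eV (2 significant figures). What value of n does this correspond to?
n = 4

The exact energy levels follow E_n = -13.6057 Z² / n² eV with Z = 3.

The measured value (-7.7 eV) is reported to only 2 significant figures, so we must test candidate n values and see which one matches to that precision.

Candidate energies:
  n = 2:  E = -13.6057 × 3² / 2² = -30.612825 eV
  n = 3:  E = -13.6057 × 3² / 3² = -13.605700 eV
  n = 4:  E = -13.6057 × 3² / 4² = -7.653206 eV  ← matches
  n = 5:  E = -13.6057 × 3² / 5² = -4.898052 eV
  n = 6:  E = -13.6057 × 3² / 6² = -3.401425 eV

Checking against the measurement of -7.7 eV (2 sig figs), only n = 4 agrees:
E_4 = -7.653206 eV, which rounds to -7.7 eV ✓

Therefore n = 4.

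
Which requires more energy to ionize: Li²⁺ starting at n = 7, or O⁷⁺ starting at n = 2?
O⁷⁺ at n = 2 (E = -217.691200 eV)

Using E_n = -13.6057 Z² / n² eV:

Li²⁺ (Z = 3) at n = 7:
E = -13.6057 × 3² / 7² = -13.6057 × 9 / 49 = -2.499006122 eV

O⁷⁺ (Z = 8) at n = 2:
E = -13.6057 × 8² / 2² = -13.6057 × 64 / 4 = -217.691200000 eV

Since -217.691200000 eV < -2.499006122 eV,
O⁷⁺ at n = 2 is more tightly bound (requires more energy to ionize).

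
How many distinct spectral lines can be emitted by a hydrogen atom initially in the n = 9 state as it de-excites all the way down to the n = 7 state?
3

The electron can occupy levels n = 7, 8, ..., 9 during de-excitation — that is m = 9 - 7 + 1 = 3 distinct levels.

The number of distinct spectral lines equals the number of ways to choose 2 of these m levels (each pair gives one possible emission transition):

Number of lines = m(m-1)/2 = 3×2/2 = 3

These correspond to all possible transitions between the 3 levels:
9 → 8, 9 → 7, 8 → 7

Each transition produces a photon with a unique energy (and thus wavelength). This count does not depend on Z.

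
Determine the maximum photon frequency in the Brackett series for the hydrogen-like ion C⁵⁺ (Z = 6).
7.40215e+15 Hz

The series limit corresponds to the transition from n = ∞ to n = 4.
This is the highest energy (shortest wavelength) transition in the Brackett series.

E_∞ = 0 eV
E_4 = -13.6057 × 6² / 4² = -30.6128250 eV

Energy at series limit:
ΔE = E_∞ - E_4 = 0 - (-30.6128250) = 30.6128250 eV
E = 30.6128250 eV × (1.602177 × 10⁻¹⁹ J/eV) = 4.9047164e-18 J
f = E/h = 4.9047164e-18 J / (6.62607 × 10⁻³⁴ J·s) = 7.40215e+15 Hz

This energy equals the ionization energy from the n = 4 state of C⁵⁺.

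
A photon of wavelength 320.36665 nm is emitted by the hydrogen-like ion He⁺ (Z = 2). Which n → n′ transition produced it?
n = 5 → n = 3

First, find the photon energy from the wavelength (hc = 1239.84 eV·nm):
E = hc/λ = 1239.84 eV·nm / 320.36665 nm = 3.8700658 eV

The energy levels of He⁺ satisfy E_n = -13.6057 × 2² / n² eV, so an emission n_i → n_f releases
ΔE = 13.6057 × 2² × (1/n_f² − 1/n_i²) eV.

Setting ΔE equal to the photon energy:
1/n_f² − 1/n_i² = 3.8700658 / (13.6057 × 2²) = 0.071111112

Since 1/n_i² must be positive, we need 1/n_f² > 0.071111112, i.e. n_f ≤ 3. For each allowed n_f, solve n_i = (1/n_f² − 0.071111112)^(−1/2) and check whether it is a whole number:
  n_f = 1: 1/n_i² = 1.000000000 − 0.071111112 = 0.928888888 → n_i = 1.038  (not an integer) ✗
  n_f = 2: 1/n_i² = 0.250000000 − 0.071111112 = 0.178888888 → n_i = 2.364  (not an integer) ✗
  n_f = 3: 1/n_i² = 0.111111111 − 0.071111112 = 0.039999999 → n_i = 5.000  → integer, n_i = 5 ✓

Only n_f = 3 gives an integer upper level, n_i = 5.

The transition is from n = 5 to n = 3 (emission).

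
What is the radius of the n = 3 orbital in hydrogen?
0.4763 nm (or 4.7626 Å)

The Bohr radius formula is:
r_n = n² a₀ / Z

where a₀ = 0.0529177 nm is the Bohr radius.

For H (Z = 1) at n = 3:
r_3 = 3² × 0.0529177 nm / 1
r_3 = 9 × 0.0529177 nm / 1
r_3 = 0.47626 nm / 1
r_3 = 0.4763 nm

The electron orbits at approximately 0.4763 nm from the nucleus.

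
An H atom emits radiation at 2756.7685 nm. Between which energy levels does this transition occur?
n = 12 → n = 5

First, find the photon energy from the wavelength (hc = 1239.84 eV·nm):
E = hc/λ = 1239.84 eV·nm / 2756.7685 nm = 0.44974397 eV

The energy levels of hydrogen satisfy E_n = -13.6057 / n² eV, so an emission n_i → n_f releases
ΔE = 13.6057 × (1/n_f² − 1/n_i²) eV.

Setting ΔE equal to the photon energy:
1/n_f² − 1/n_i² = 0.44974397 / 13.6057 = 0.033055555

Since 1/n_i² must be positive, we need 1/n_f² > 0.033055555, i.e. n_f ≤ 5. For each allowed n_f, solve n_i = (1/n_f² − 0.033055555)^(−1/2) and check whether it is a whole number:
  n_f = 1: 1/n_i² = 1.000000000 − 0.033055555 = 0.966944445 → n_i = 1.017  (not an integer) ✗
  n_f = 2: 1/n_i² = 0.250000000 − 0.033055555 = 0.216944445 → n_i = 2.147  (not an integer) ✗
  n_f = 3: 1/n_i² = 0.111111111 − 0.033055555 = 0.078055556 → n_i = 3.579  (not an integer) ✗
  n_f = 4: 1/n_i² = 0.062500000 − 0.033055555 = 0.029444445 → n_i = 5.828  (not an integer) ✗
  n_f = 5: 1/n_i² = 0.040000000 − 0.033055555 = 0.006944445 → n_i = 12.000  → integer, n_i = 12 ✓

Only n_f = 5 gives an integer upper level, n_i = 12.

The transition is from n = 12 to n = 5 (emission).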